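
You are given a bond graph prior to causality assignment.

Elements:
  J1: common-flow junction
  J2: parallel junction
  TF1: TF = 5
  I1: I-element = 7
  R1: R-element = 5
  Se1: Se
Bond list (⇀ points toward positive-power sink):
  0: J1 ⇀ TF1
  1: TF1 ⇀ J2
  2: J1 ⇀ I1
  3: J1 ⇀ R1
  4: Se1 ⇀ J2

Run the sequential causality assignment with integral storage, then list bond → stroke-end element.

b0 stroke at J1
b1 stroke at TF1
b2 stroke at I1
b3 stroke at J1
b4 stroke at J2

β4 stroke→J2  (Se1 (Se) sets effort on bond)
β1 stroke→TF1  (common-e at J2 fixed by 4)
β0 stroke→J1  (TF1 one-in-one-out from 1)
β2 stroke→I1  (I1 outputs flow p/I1)
β3 stroke→J1  (J1 flow already set via bond 2)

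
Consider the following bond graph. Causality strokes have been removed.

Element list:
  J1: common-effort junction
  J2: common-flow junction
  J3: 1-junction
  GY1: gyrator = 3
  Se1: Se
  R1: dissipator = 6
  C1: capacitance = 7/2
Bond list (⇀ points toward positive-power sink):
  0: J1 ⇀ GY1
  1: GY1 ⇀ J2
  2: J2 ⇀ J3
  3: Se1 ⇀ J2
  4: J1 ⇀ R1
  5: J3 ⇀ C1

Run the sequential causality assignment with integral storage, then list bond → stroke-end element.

bond 3 →J2  (Se1 fixes effort; stroke away)
bond 5 →J3  (C1 integral (e out))
bond 2 →J2  (closing 1-jn rule on J3)
bond 1 →GY1  (closing 1-jn rule on J2)
bond 0 →GY1  (GY1: gyrator matches bond 1)
bond 4 →J1  (J1: last free bond brings effort in)

b0 stroke at GY1
b1 stroke at GY1
b2 stroke at J2
b3 stroke at J2
b4 stroke at J1
b5 stroke at J3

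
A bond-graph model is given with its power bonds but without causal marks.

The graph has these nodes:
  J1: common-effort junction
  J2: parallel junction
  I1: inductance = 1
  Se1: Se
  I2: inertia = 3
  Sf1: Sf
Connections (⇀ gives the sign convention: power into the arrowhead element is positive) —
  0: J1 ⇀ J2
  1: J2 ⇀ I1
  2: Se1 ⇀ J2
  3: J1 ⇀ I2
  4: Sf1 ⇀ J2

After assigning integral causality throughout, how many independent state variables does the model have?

2  (I1, I2 all integral)

b2 stroke at J2  (Se1: effort source, stroke at far end)
b4 stroke at Sf1  (Sf1: flow source, stroke at near end)
b0 stroke at J1  (J2: bond 2 brought effort, rest push out)
b1 stroke at I1  (J2 effort already set via bond 2)
b3 stroke at I2  (J1: bond 0 brought effort, rest push out)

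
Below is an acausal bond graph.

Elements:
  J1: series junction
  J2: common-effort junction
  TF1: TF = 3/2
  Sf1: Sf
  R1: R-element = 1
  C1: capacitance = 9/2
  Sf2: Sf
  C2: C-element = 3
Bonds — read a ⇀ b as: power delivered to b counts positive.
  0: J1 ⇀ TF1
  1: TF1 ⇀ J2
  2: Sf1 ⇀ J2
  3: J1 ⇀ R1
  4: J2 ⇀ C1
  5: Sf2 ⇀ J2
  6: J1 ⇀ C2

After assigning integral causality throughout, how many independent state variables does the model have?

2  (C1, C2 all integral)

β2 →Sf1  (Sf1: flow source, stroke at near end)
β5 →Sf2  (Sf2 fixes flow; stroke at Sf2)
β4 →J2  (C1: C, integral causality)
β1 →TF1  (0-jn J2 has e-setter on 4)
β0 →J1  (TF1 one-in-one-out from 1)
β6 →J1  (C2 integral (e out))
β3 →R1  (J1 needs exactly one f-in)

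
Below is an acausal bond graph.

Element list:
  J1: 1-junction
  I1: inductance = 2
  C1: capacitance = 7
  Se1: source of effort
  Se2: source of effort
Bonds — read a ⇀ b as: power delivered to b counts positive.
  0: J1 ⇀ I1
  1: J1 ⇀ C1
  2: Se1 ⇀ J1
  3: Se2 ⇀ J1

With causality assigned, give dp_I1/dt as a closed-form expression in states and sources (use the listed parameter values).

dp_I1/dt = E_Se1 + E_Se2 - q_C1/7

β2 →J1  (Se1 fixes effort; stroke away)
β3 →J1  (Se2: effort source, stroke at far end)
β0 →I1  (I1: I, integral causality)
β1 →J1  (J1: bond 0 brought flow, rest push out)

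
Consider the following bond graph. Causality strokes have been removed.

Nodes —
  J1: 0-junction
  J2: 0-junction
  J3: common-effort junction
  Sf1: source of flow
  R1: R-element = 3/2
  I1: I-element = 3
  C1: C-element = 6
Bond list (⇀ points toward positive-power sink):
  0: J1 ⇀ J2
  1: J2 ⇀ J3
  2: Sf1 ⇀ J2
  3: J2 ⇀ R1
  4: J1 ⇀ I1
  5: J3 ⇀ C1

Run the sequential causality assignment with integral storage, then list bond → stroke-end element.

#0 stroke→J1
#1 stroke→J2
#2 stroke→Sf1
#3 stroke→R1
#4 stroke→I1
#5 stroke→J3

bond 2 →Sf1  (source Sf1 imposes f)
bond 4 →I1  (I1 integral (f out))
bond 0 →J1  (only one effort-in slot at J1)
bond 5 →J3  (C1: C, integral causality)
bond 1 →J2  (0-jn J3 has e-setter on 5)
bond 3 →R1  (J2 effort already set via bond 1)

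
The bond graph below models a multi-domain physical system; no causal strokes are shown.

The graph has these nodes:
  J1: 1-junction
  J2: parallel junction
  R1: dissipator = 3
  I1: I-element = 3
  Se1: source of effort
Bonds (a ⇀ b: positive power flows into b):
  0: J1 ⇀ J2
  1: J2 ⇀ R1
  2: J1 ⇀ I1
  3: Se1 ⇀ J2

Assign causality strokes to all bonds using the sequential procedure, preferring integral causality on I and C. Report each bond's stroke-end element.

b0 |J1
b1 |R1
b2 |I1
b3 |J2

β3 stroke at J2  (Se1 fixes effort; stroke away)
β0 stroke at J1  (J2 effort already set via bond 3)
β1 stroke at R1  (0-jn J2 has e-setter on 3)
β2 stroke at I1  (closing 1-jn rule on J1)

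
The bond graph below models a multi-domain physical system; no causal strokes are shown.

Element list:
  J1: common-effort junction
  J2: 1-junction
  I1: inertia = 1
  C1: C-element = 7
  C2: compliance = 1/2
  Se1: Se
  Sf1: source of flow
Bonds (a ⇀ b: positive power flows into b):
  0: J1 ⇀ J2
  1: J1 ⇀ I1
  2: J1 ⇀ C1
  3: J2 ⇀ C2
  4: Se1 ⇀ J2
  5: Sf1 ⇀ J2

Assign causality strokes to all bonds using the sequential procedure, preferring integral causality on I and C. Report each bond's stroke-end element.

b4 stroke→J2  (Se1 (Se) sets effort on bond)
b5 stroke→Sf1  (Sf1: flow source, stroke at near end)
b0 stroke→J2  (1-jn J2 has f-setter on 5)
b3 stroke→J2  (J2: bond 5 brought flow, rest push out)
b1 stroke→I1  (I1: I, integral causality)
b2 stroke→J1  (only one effort-in slot at J1)

#0 stroke at J2
#1 stroke at I1
#2 stroke at J1
#3 stroke at J2
#4 stroke at J2
#5 stroke at Sf1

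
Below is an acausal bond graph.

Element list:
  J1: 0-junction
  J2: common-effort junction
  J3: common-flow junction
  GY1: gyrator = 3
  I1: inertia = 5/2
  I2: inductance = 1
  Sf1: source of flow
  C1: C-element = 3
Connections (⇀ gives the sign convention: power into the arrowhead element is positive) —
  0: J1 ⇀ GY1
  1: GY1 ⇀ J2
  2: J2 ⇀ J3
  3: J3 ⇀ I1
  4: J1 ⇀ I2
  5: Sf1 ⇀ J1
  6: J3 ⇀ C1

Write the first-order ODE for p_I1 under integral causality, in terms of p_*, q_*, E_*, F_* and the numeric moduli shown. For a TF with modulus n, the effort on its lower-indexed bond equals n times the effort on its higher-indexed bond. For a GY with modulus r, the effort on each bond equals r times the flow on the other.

dp_I1/dt = 3*F_Sf1 - 3*p_I2 - q_C1/3

bond 5 stroke at Sf1  (Sf1 (Sf) sets flow on bond)
bond 3 stroke at I1  (prefer integral on I1)
bond 2 stroke at J3  (common-f at J3 fixed by 3)
bond 6 stroke at J3  (common-f at J3 fixed by 3)
bond 1 stroke at J2  (closing 0-jn rule on J2)
bond 0 stroke at J1  (GY1: gyrator matches bond 1)
bond 4 stroke at I2  (J1 effort already set via bond 0)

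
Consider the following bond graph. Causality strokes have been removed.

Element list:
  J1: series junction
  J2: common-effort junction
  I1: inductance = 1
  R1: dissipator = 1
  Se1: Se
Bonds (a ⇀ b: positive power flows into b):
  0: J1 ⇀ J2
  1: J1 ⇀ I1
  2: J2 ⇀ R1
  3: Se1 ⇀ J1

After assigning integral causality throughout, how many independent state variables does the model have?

1  (I1 all integral)

β3 stroke→J1  (source Se1 imposes e)
β1 stroke→I1  (I1: I, integral causality)
β0 stroke→J1  (J1: bond 1 brought flow, rest push out)
β2 stroke→J2  (J2 needs exactly one e-in)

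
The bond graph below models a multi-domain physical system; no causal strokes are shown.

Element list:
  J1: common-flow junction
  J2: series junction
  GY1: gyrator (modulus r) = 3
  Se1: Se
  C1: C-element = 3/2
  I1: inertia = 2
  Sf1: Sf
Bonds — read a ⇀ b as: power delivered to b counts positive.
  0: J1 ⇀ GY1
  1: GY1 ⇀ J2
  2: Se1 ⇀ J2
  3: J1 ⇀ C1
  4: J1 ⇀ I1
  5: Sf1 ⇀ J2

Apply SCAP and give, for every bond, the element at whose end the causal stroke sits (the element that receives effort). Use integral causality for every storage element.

b0 →J1
b1 →J2
b2 →J2
b3 →J1
b4 →I1
b5 →Sf1

b2 |J2  (Se1 fixes effort; stroke away)
b5 |Sf1  (Sf1 (Sf) sets flow on bond)
b1 |J2  (J2 flow already set via bond 5)
b0 |J1  (GY1: gyrator matches bond 1)
b3 |J1  (C1: C, integral causality)
b4 |I1  (only one flow-in slot at J1)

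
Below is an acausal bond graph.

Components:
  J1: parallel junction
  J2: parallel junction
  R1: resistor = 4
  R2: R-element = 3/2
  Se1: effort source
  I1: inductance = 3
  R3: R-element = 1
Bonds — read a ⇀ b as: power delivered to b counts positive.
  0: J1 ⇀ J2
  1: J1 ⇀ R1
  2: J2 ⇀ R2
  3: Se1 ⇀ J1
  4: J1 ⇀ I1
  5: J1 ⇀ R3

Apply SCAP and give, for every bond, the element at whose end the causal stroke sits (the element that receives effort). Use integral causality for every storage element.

β0 |J2
β1 |R1
β2 |R2
β3 |J1
β4 |I1
β5 |R3

bond 3 |J1  (Se1 (Se) sets effort on bond)
bond 0 |J2  (common-e at J1 fixed by 3)
bond 1 |R1  (J1 effort already set via bond 3)
bond 4 |I1  (J1 effort already set via bond 3)
bond 5 |R3  (common-e at J1 fixed by 3)
bond 2 |R2  (0-jn J2 has e-setter on 0)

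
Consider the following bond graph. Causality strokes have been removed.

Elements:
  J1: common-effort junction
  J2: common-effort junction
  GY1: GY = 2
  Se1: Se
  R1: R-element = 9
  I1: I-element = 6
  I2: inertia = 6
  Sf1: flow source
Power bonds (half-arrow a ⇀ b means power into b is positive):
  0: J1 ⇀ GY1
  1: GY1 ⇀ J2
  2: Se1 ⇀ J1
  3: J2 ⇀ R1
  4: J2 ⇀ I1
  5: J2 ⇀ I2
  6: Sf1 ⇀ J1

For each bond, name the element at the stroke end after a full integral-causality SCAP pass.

bond 2 →J1  (source Se1 imposes e)
bond 6 →Sf1  (Sf1 fixes flow; stroke at Sf1)
bond 0 →GY1  (J1 effort already set via bond 2)
bond 1 →GY1  (GY1 both-in/both-out from 0)
bond 4 →I1  (I1: I, integral causality)
bond 5 →I2  (I2 outputs flow p/I2)
bond 3 →J2  (J2 needs exactly one e-in)

#0 stroke→GY1
#1 stroke→GY1
#2 stroke→J1
#3 stroke→J2
#4 stroke→I1
#5 stroke→I2
#6 stroke→Sf1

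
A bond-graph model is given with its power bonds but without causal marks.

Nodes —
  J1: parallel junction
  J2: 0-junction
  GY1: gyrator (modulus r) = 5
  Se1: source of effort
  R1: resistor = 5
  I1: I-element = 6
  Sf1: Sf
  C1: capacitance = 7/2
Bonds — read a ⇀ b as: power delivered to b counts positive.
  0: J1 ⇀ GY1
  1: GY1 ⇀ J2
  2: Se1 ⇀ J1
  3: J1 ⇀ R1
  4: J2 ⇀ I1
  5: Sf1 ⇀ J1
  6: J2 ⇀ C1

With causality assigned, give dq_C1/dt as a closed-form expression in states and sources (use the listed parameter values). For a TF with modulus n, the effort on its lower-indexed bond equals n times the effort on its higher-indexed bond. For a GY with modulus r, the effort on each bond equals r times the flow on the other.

dq_C1/dt = E_Se1/5 - p_I1/6

bond 2 stroke at J1  (Se1: effort source, stroke at far end)
bond 5 stroke at Sf1  (Sf1 (Sf) sets flow on bond)
bond 0 stroke at GY1  (J1 effort already set via bond 2)
bond 3 stroke at R1  (J1 effort already set via bond 2)
bond 1 stroke at GY1  (GY1: gyrator matches bond 0)
bond 4 stroke at I1  (I1 integral (f out))
bond 6 stroke at J2  (J2: last free bond brings effort in)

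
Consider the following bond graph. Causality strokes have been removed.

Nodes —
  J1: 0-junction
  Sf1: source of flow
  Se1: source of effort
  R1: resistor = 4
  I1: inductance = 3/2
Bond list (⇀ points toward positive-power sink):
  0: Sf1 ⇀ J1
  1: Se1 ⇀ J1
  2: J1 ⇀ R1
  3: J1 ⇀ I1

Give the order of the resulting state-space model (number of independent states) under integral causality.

β0 |Sf1  (Sf1 fixes flow; stroke at Sf1)
β1 |J1  (Se1: effort source, stroke at far end)
β2 |R1  (0-jn J1 has e-setter on 1)
β3 |I1  (0-jn J1 has e-setter on 1)

1  (I1 all integral)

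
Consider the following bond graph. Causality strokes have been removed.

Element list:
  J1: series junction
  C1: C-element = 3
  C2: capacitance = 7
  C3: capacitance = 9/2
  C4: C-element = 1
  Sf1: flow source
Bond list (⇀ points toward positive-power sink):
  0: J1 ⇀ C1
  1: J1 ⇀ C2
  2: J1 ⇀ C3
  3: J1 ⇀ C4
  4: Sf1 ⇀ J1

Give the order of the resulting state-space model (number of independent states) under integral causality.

β4 stroke→Sf1  (Sf1 fixes flow; stroke at Sf1)
β0 stroke→J1  (1-jn J1 has f-setter on 4)
β1 stroke→J1  (J1 flow already set via bond 4)
β2 stroke→J1  (common-f at J1 fixed by 4)
β3 stroke→J1  (J1: bond 4 brought flow, rest push out)

4  (C1, C2, C3, C4 all integral)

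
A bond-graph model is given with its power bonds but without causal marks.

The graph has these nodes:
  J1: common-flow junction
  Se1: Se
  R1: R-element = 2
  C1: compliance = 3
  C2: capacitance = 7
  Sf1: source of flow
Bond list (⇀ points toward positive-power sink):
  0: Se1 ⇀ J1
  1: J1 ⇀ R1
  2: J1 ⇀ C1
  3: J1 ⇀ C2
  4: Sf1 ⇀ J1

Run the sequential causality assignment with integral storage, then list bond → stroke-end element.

β0 |J1
β1 |J1
β2 |J1
β3 |J1
β4 |Sf1

bond 0 stroke→J1  (Se1 fixes effort; stroke away)
bond 4 stroke→Sf1  (Sf1: flow source, stroke at near end)
bond 1 stroke→J1  (J1: bond 4 brought flow, rest push out)
bond 2 stroke→J1  (common-f at J1 fixed by 4)
bond 3 stroke→J1  (1-jn J1 has f-setter on 4)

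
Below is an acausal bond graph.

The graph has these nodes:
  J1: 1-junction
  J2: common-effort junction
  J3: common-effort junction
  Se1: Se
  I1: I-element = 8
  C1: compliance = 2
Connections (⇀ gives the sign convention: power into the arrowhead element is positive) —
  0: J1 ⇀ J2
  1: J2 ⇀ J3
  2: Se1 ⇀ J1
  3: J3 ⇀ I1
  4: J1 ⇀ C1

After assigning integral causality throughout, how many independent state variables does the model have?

b2 stroke at J1  (Se1: effort source, stroke at far end)
b3 stroke at I1  (I1: I, integral causality)
b1 stroke at J3  (only one effort-in slot at J3)
b0 stroke at J2  (only one effort-in slot at J2)
b4 stroke at J1  (1-jn J1 has f-setter on 0)

2  (C1, I1 all integral)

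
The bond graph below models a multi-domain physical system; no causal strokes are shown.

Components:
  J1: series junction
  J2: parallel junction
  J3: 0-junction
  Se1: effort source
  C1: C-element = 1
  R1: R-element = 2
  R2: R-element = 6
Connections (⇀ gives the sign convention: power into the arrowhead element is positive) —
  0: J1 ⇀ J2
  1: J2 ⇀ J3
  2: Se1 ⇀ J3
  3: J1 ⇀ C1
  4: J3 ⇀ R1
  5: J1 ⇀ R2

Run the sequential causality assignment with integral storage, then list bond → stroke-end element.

b2 →J3  (source Se1 imposes e)
b1 →J2  (J3: bond 2 brought effort, rest push out)
b4 →R1  (common-e at J3 fixed by 2)
b0 →J1  (J2 effort already set via bond 1)
b3 →J1  (C1: C, integral causality)
b5 →R2  (only one flow-in slot at J1)

#0 stroke at J1
#1 stroke at J2
#2 stroke at J3
#3 stroke at J1
#4 stroke at R1
#5 stroke at R2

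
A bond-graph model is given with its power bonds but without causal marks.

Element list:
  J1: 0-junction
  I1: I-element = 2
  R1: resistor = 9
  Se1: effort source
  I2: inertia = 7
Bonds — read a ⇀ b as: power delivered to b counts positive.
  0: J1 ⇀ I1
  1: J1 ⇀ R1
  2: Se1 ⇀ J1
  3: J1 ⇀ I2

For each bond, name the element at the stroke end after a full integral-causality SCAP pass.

#0 |I1
#1 |R1
#2 |J1
#3 |I2

#2 stroke→J1  (Se1 (Se) sets effort on bond)
#0 stroke→I1  (common-e at J1 fixed by 2)
#1 stroke→R1  (0-jn J1 has e-setter on 2)
#3 stroke→I2  (J1: bond 2 brought effort, rest push out)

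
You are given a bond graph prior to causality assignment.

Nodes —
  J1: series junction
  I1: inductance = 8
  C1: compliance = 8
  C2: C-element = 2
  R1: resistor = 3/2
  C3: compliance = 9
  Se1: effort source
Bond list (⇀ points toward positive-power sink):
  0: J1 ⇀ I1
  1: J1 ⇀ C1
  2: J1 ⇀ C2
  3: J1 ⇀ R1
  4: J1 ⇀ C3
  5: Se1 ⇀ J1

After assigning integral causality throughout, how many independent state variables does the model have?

4  (C1, C2, C3, I1 all integral)

#5 stroke→J1  (source Se1 imposes e)
#0 stroke→I1  (prefer integral on I1)
#1 stroke→J1  (common-f at J1 fixed by 0)
#2 stroke→J1  (J1: bond 0 brought flow, rest push out)
#3 stroke→J1  (J1: bond 0 brought flow, rest push out)
#4 stroke→J1  (common-f at J1 fixed by 0)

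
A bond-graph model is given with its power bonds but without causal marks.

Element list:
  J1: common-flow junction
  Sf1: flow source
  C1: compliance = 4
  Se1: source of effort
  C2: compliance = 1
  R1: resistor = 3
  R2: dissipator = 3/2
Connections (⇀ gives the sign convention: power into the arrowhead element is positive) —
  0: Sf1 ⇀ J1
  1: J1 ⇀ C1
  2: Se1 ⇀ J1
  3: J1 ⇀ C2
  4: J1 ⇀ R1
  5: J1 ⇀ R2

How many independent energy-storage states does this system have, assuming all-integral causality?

2  (C1, C2 all integral)

#0 |Sf1  (Sf1: flow source, stroke at near end)
#2 |J1  (Se1 fixes effort; stroke away)
#1 |J1  (J1 flow already set via bond 0)
#3 |J1  (J1 flow already set via bond 0)
#4 |J1  (1-jn J1 has f-setter on 0)
#5 |J1  (1-jn J1 has f-setter on 0)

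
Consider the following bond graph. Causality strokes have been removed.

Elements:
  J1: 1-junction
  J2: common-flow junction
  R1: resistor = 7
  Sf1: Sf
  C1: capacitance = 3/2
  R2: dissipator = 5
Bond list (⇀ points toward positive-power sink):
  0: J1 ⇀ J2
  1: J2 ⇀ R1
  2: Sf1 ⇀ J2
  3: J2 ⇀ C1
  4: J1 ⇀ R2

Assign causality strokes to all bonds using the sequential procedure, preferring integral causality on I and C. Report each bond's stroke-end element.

β2 stroke→Sf1  (Sf1 (Sf) sets flow on bond)
β0 stroke→J2  (1-jn J2 has f-setter on 2)
β1 stroke→J2  (1-jn J2 has f-setter on 2)
β3 stroke→J2  (common-f at J2 fixed by 2)
β4 stroke→J1  (1-jn J1 has f-setter on 0)

β0 |J2
β1 |J2
β2 |Sf1
β3 |J2
β4 |J1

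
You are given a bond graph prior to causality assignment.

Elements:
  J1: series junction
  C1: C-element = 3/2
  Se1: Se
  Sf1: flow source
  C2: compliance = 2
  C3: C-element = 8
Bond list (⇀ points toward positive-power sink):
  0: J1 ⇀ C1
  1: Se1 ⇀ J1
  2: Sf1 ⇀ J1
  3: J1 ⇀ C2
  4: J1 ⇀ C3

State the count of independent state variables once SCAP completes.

#1 →J1  (Se1: effort source, stroke at far end)
#2 →Sf1  (Sf1 (Sf) sets flow on bond)
#0 →J1  (J1 flow already set via bond 2)
#3 →J1  (J1 flow already set via bond 2)
#4 →J1  (common-f at J1 fixed by 2)

3  (C1, C2, C3 all integral)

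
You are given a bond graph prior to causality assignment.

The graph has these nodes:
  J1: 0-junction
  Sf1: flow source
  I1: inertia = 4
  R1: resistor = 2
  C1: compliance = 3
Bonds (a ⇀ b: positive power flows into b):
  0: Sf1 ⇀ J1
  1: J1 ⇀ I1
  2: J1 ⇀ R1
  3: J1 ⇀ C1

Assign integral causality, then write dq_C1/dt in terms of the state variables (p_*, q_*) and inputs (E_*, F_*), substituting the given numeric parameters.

dq_C1/dt = F_Sf1 - p_I1/4 - q_C1/6

bond 0 stroke at Sf1  (Sf1 (Sf) sets flow on bond)
bond 1 stroke at I1  (I1 outputs flow p/I1)
bond 3 stroke at J1  (prefer integral on C1)
bond 2 stroke at R1  (common-e at J1 fixed by 3)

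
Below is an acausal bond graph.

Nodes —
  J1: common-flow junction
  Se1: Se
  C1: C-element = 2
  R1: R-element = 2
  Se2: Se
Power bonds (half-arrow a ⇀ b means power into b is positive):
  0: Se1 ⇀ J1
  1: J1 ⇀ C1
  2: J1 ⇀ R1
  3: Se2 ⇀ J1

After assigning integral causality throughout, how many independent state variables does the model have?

1  (C1 all integral)

bond 0 |J1  (source Se1 imposes e)
bond 3 |J1  (source Se2 imposes e)
bond 1 |J1  (C1: C, integral causality)
bond 2 |R1  (J1: last free bond brings flow in)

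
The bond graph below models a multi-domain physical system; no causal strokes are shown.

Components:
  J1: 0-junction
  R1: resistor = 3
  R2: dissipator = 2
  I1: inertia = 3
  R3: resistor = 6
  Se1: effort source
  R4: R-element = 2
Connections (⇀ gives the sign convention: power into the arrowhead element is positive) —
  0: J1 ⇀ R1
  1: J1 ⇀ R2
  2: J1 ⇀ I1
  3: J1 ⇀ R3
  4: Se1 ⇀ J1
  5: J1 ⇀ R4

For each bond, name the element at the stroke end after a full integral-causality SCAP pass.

bond 4 stroke→J1  (Se1 (Se) sets effort on bond)
bond 0 stroke→R1  (J1: bond 4 brought effort, rest push out)
bond 1 stroke→R2  (J1 effort already set via bond 4)
bond 2 stroke→I1  (common-e at J1 fixed by 4)
bond 3 stroke→R3  (common-e at J1 fixed by 4)
bond 5 stroke→R4  (common-e at J1 fixed by 4)

b0 stroke at R1
b1 stroke at R2
b2 stroke at I1
b3 stroke at R3
b4 stroke at J1
b5 stroke at R4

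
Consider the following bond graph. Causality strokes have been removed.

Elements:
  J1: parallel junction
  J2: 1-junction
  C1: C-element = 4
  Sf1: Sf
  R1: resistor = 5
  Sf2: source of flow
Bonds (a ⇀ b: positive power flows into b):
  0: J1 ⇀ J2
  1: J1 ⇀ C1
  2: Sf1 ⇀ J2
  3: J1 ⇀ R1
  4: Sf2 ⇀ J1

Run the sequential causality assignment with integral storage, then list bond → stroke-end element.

b2 →Sf1  (Sf1: flow source, stroke at near end)
b4 →Sf2  (Sf2 (Sf) sets flow on bond)
b0 →J2  (common-f at J2 fixed by 2)
b1 →J1  (prefer integral on C1)
b3 →R1  (common-e at J1 fixed by 1)

b0 |J2
b1 |J1
b2 |Sf1
b3 |R1
b4 |Sf2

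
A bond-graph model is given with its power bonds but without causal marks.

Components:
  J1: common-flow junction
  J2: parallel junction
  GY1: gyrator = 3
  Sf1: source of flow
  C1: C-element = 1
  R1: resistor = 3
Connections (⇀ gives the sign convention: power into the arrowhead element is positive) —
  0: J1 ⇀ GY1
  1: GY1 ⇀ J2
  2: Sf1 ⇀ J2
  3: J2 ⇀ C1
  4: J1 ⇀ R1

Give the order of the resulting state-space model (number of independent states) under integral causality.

1  (C1 all integral)

b2 stroke→Sf1  (source Sf1 imposes f)
b3 stroke→J2  (C1 outputs effort q/C1)
b1 stroke→GY1  (J2 effort already set via bond 3)
b0 stroke→GY1  (through GY1, causality inverts; strokes same side of GY1)
b4 stroke→J1  (J1: bond 0 brought flow, rest push out)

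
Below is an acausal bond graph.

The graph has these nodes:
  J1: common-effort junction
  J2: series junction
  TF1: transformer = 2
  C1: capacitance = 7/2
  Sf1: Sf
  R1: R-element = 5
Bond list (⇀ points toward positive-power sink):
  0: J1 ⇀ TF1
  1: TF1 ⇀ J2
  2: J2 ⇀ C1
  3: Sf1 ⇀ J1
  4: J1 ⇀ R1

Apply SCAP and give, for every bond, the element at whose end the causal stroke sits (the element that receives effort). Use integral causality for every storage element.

bond 0 →J1
bond 1 →TF1
bond 2 →J2
bond 3 →Sf1
bond 4 →R1

bond 3 |Sf1  (Sf1 (Sf) sets flow on bond)
bond 2 |J2  (C1: C, integral causality)
bond 1 |TF1  (J2: last free bond brings flow in)
bond 0 |J1  (TF1: transformer flips bond 1)
bond 4 |R1  (0-jn J1 has e-setter on 0)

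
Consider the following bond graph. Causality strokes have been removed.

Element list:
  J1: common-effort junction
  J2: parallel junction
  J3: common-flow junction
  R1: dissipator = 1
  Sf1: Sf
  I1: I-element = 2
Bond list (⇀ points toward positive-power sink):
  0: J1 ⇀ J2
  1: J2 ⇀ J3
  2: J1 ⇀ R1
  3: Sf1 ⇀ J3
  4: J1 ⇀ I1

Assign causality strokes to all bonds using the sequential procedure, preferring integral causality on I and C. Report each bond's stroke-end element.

b3 |Sf1  (Sf1: flow source, stroke at near end)
b1 |J3  (J3 flow already set via bond 3)
b0 |J2  (J2: last free bond brings effort in)
b4 |I1  (I1: I, integral causality)
b2 |J1  (J1 needs exactly one e-in)

β0 stroke at J2
β1 stroke at J3
β2 stroke at J1
β3 stroke at Sf1
β4 stroke at I1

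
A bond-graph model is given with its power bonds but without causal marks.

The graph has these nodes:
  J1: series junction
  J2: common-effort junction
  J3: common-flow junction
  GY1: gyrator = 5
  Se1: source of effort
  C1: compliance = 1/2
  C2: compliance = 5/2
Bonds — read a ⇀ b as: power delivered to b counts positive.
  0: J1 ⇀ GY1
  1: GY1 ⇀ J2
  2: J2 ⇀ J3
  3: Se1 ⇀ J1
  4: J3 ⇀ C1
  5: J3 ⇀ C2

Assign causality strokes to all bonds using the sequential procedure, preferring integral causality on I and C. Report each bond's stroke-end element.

bond 3 →J1  (source Se1 imposes e)
bond 0 →GY1  (closing 1-jn rule on J1)
bond 1 →GY1  (through GY1, causality inverts; strokes same side of GY1)
bond 2 →J2  (closing 0-jn rule on J2)
bond 4 →J3  (1-jn J3 has f-setter on 2)
bond 5 →J3  (J3: bond 2 brought flow, rest push out)

bond 0 |GY1
bond 1 |GY1
bond 2 |J2
bond 3 |J1
bond 4 |J3
bond 5 |J3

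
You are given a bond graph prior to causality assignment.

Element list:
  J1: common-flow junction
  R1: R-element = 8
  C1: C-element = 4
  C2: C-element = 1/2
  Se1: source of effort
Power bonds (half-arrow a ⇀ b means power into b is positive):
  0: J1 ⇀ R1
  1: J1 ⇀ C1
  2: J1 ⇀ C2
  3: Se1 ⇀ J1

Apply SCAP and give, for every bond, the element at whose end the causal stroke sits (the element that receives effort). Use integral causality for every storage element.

bond 3 →J1  (Se1: effort source, stroke at far end)
bond 1 →J1  (C1 outputs effort q/C1)
bond 2 →J1  (C2 outputs effort q/C2)
bond 0 →R1  (only one flow-in slot at J1)

bond 0 stroke at R1
bond 1 stroke at J1
bond 2 stroke at J1
bond 3 stroke at J1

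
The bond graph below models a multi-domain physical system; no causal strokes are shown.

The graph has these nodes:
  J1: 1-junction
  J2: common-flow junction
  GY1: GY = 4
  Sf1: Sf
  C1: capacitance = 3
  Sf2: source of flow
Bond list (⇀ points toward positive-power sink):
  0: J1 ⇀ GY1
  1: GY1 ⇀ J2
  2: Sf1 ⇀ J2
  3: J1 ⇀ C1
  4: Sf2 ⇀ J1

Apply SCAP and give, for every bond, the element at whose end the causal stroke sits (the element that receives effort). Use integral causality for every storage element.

#2 |Sf1  (Sf1 fixes flow; stroke at Sf1)
#4 |Sf2  (Sf2: flow source, stroke at near end)
#0 |J1  (common-f at J1 fixed by 4)
#3 |J1  (J1: bond 4 brought flow, rest push out)
#1 |J2  (J2: bond 2 brought flow, rest push out)

bond 0 stroke→J1
bond 1 stroke→J2
bond 2 stroke→Sf1
bond 3 stroke→J1
bond 4 stroke→Sf2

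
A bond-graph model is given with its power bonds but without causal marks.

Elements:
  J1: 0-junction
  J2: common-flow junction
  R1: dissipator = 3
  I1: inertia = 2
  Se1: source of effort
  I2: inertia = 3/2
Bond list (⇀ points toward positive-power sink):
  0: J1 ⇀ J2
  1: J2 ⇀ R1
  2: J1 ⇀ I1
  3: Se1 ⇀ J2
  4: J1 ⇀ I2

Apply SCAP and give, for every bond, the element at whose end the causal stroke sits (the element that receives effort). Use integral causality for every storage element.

bond 3 |J2  (Se1: effort source, stroke at far end)
bond 2 |I1  (I1 outputs flow p/I1)
bond 4 |I2  (I2 outputs flow p/I2)
bond 0 |J1  (closing 0-jn rule on J1)
bond 1 |J2  (1-jn J2 has f-setter on 0)

β0 stroke→J1
β1 stroke→J2
β2 stroke→I1
β3 stroke→J2
β4 stroke→I2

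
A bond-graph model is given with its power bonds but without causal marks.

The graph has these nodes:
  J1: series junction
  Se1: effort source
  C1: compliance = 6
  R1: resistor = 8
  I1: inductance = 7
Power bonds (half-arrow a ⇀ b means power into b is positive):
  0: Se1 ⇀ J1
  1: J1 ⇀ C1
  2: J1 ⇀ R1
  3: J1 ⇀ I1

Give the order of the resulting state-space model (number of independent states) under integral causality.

2  (C1, I1 all integral)

bond 0 stroke at J1  (Se1 fixes effort; stroke away)
bond 1 stroke at J1  (C1: C, integral causality)
bond 3 stroke at I1  (I1 outputs flow p/I1)
bond 2 stroke at J1  (J1 flow already set via bond 3)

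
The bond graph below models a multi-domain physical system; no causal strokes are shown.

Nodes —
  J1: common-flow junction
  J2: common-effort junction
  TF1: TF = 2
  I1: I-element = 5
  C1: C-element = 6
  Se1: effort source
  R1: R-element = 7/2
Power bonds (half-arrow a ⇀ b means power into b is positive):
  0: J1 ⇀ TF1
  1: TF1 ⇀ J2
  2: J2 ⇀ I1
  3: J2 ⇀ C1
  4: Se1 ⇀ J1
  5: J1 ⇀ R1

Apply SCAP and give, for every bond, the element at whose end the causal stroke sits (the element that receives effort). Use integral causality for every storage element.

bond 4 →J1  (source Se1 imposes e)
bond 2 →I1  (prefer integral on I1)
bond 3 →J2  (prefer integral on C1)
bond 1 →TF1  (0-jn J2 has e-setter on 3)
bond 0 →J1  (TF TF1: opposite of bond 1)
bond 5 →R1  (only one flow-in slot at J1)

bond 0 →J1
bond 1 →TF1
bond 2 →I1
bond 3 →J2
bond 4 →J1
bond 5 →R1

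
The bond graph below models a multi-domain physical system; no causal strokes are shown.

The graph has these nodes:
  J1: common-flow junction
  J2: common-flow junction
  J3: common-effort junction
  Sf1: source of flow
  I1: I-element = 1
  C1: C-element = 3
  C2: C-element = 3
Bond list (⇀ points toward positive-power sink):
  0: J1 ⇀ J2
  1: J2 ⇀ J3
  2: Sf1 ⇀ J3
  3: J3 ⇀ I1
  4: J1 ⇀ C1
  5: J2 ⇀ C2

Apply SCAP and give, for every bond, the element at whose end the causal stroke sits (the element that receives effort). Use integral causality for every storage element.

β0 stroke at J2
β1 stroke at J3
β2 stroke at Sf1
β3 stroke at I1
β4 stroke at J1
β5 stroke at J2

#2 stroke→Sf1  (Sf1: flow source, stroke at near end)
#3 stroke→I1  (I1 outputs flow p/I1)
#1 stroke→J3  (closing 0-jn rule on J3)
#0 stroke→J2  (1-jn J2 has f-setter on 1)
#5 stroke→J2  (common-f at J2 fixed by 1)
#4 stroke→J1  (common-f at J1 fixed by 0)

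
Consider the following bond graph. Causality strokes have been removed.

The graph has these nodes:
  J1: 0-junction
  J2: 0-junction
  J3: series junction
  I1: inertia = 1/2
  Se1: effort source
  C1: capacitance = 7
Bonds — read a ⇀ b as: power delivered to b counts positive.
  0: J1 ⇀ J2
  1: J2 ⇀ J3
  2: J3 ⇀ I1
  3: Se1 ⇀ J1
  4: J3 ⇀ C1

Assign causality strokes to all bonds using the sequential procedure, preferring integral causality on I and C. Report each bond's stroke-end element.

#0 |J2
#1 |J3
#2 |I1
#3 |J1
#4 |J3

bond 3 |J1  (Se1 (Se) sets effort on bond)
bond 0 |J2  (common-e at J1 fixed by 3)
bond 1 |J3  (common-e at J2 fixed by 0)
bond 2 |I1  (I1 integral (f out))
bond 4 |J3  (J3 flow already set via bond 2)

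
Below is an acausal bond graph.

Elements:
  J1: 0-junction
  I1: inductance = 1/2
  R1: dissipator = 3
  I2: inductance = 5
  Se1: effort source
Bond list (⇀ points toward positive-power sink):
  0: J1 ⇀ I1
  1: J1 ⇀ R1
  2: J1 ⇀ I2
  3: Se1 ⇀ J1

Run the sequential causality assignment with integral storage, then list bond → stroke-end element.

bond 0 →I1
bond 1 →R1
bond 2 →I2
bond 3 →J1

b3 stroke→J1  (source Se1 imposes e)
b0 stroke→I1  (J1 effort already set via bond 3)
b1 stroke→R1  (0-jn J1 has e-setter on 3)
b2 stroke→I2  (common-e at J1 fixed by 3)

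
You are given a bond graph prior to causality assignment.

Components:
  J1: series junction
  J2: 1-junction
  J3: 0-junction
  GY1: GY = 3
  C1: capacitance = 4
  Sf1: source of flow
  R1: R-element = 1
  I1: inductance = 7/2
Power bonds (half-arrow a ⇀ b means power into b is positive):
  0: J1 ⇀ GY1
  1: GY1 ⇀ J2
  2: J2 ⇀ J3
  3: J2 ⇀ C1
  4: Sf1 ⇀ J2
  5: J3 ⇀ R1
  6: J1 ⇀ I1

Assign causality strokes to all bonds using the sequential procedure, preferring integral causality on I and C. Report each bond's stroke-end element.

β0 |J1
β1 |J2
β2 |J2
β3 |J2
β4 |Sf1
β5 |J3
β6 |I1

bond 4 |Sf1  (Sf1 (Sf) sets flow on bond)
bond 1 |J2  (J2 flow already set via bond 4)
bond 2 |J2  (J2 flow already set via bond 4)
bond 3 |J2  (1-jn J2 has f-setter on 4)
bond 5 |J3  (only one effort-in slot at J3)
bond 0 |J1  (through GY1, causality inverts; strokes same side of GY1)
bond 6 |I1  (closing 1-jn rule on J1)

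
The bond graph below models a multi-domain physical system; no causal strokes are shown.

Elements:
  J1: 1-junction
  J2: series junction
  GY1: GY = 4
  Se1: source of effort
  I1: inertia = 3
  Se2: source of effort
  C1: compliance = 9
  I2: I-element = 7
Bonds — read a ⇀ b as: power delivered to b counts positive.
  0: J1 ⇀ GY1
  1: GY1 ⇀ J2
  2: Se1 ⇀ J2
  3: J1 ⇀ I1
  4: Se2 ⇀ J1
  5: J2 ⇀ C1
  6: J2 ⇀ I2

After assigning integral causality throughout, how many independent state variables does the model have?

3  (C1, I1, I2 all integral)

bond 2 →J2  (Se1 (Se) sets effort on bond)
bond 4 →J1  (Se2: effort source, stroke at far end)
bond 3 →I1  (I1: I, integral causality)
bond 0 →J1  (J1: bond 3 brought flow, rest push out)
bond 1 →J2  (GY GY1: same side as bond 0)
bond 5 →J2  (C1: C, integral causality)
bond 6 →I2  (J2: last free bond brings flow in)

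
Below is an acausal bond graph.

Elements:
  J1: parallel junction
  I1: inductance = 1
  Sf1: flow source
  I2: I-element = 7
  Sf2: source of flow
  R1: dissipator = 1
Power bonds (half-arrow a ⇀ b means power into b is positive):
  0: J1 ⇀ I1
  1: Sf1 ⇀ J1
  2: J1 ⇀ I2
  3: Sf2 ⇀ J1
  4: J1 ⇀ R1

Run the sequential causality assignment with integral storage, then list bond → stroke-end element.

#1 |Sf1  (Sf1 fixes flow; stroke at Sf1)
#3 |Sf2  (Sf2 (Sf) sets flow on bond)
#0 |I1  (I1 outputs flow p/I1)
#2 |I2  (prefer integral on I2)
#4 |J1  (J1 needs exactly one e-in)

#0 stroke at I1
#1 stroke at Sf1
#2 stroke at I2
#3 stroke at Sf2
#4 stroke at J1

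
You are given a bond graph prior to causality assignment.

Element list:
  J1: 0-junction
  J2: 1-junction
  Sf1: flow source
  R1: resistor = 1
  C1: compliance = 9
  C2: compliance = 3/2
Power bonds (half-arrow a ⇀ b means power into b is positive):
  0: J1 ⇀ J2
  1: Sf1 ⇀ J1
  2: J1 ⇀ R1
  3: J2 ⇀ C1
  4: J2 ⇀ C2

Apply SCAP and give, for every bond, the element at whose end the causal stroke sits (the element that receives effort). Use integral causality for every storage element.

β1 stroke→Sf1  (Sf1 fixes flow; stroke at Sf1)
β3 stroke→J2  (C1 outputs effort q/C1)
β4 stroke→J2  (prefer integral on C2)
β0 stroke→J1  (J2 needs exactly one f-in)
β2 stroke→R1  (0-jn J1 has e-setter on 0)

β0 stroke at J1
β1 stroke at Sf1
β2 stroke at R1
β3 stroke at J2
β4 stroke at J2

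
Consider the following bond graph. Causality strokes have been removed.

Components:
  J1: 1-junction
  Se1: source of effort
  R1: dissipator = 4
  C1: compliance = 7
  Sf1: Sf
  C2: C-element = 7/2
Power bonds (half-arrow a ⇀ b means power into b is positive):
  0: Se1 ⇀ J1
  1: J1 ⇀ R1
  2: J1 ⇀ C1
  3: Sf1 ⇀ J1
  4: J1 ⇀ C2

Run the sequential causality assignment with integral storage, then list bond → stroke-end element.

bond 0 |J1  (Se1 (Se) sets effort on bond)
bond 3 |Sf1  (source Sf1 imposes f)
bond 1 |J1  (J1: bond 3 brought flow, rest push out)
bond 2 |J1  (J1: bond 3 brought flow, rest push out)
bond 4 |J1  (J1: bond 3 brought flow, rest push out)

β0 stroke at J1
β1 stroke at J1
β2 stroke at J1
β3 stroke at Sf1
β4 stroke at J1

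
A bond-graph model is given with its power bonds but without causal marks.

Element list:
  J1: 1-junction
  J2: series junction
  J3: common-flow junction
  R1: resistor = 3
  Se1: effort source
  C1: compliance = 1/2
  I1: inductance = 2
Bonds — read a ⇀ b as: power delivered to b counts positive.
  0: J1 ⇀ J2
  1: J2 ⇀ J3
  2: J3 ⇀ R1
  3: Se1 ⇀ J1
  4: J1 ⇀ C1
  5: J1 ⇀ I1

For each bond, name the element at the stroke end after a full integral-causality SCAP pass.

β0 stroke→J1
β1 stroke→J2
β2 stroke→J3
β3 stroke→J1
β4 stroke→J1
β5 stroke→I1

#3 →J1  (Se1 (Se) sets effort on bond)
#4 →J1  (C1: C, integral causality)
#5 →I1  (I1 outputs flow p/I1)
#0 →J1  (1-jn J1 has f-setter on 5)
#1 →J2  (J2 flow already set via bond 0)
#2 →J3  (1-jn J3 has f-setter on 1)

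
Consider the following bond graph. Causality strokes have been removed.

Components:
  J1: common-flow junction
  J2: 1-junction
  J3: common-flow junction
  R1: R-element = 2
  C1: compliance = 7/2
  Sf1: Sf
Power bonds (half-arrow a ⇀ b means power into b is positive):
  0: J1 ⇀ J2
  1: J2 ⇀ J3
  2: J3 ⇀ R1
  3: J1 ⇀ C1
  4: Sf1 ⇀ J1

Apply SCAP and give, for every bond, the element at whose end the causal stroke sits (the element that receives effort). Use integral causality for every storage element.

β0 stroke→J1
β1 stroke→J2
β2 stroke→J3
β3 stroke→J1
β4 stroke→Sf1

#4 stroke at Sf1  (source Sf1 imposes f)
#0 stroke at J1  (J1: bond 4 brought flow, rest push out)
#3 stroke at J1  (1-jn J1 has f-setter on 4)
#1 stroke at J2  (J2: bond 0 brought flow, rest push out)
#2 stroke at J3  (J3 flow already set via bond 1)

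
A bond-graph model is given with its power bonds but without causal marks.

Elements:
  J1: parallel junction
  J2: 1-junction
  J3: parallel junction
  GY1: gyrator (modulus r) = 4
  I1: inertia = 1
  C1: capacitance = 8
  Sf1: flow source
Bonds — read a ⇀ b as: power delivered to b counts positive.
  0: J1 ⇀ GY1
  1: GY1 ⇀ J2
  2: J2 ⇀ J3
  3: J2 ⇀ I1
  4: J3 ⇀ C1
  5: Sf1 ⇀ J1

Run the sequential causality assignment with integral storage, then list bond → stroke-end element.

b5 |Sf1  (Sf1 (Sf) sets flow on bond)
b0 |J1  (only one effort-in slot at J1)
b1 |J2  (GY1: gyrator matches bond 0)
b3 |I1  (prefer integral on I1)
b2 |J2  (common-f at J2 fixed by 3)
b4 |J3  (closing 0-jn rule on J3)

#0 |J1
#1 |J2
#2 |J2
#3 |I1
#4 |J3
#5 |Sf1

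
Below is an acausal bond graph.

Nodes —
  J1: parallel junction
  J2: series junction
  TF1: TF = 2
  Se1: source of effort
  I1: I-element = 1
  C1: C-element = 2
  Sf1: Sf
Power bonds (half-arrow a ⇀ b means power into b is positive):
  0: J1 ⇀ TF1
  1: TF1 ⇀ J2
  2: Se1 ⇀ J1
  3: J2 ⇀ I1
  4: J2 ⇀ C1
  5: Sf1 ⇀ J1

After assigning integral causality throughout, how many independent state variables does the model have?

2  (C1, I1 all integral)

bond 2 →J1  (Se1 fixes effort; stroke away)
bond 5 →Sf1  (source Sf1 imposes f)
bond 0 →TF1  (0-jn J1 has e-setter on 2)
bond 1 →J2  (TF1 one-in-one-out from 0)
bond 3 →I1  (I1: I, integral causality)
bond 4 →J2  (1-jn J2 has f-setter on 3)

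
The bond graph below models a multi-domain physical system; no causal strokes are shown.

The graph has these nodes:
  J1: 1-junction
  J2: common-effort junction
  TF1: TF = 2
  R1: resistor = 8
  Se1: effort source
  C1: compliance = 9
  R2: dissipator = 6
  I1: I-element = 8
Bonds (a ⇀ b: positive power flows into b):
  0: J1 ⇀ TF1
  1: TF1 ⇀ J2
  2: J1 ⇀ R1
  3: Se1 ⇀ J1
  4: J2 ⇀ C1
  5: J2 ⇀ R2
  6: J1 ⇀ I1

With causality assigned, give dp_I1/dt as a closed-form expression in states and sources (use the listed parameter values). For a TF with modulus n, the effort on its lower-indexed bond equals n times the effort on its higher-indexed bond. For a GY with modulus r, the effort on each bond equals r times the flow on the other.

dp_I1/dt = E_Se1 - p_I1 - 2*q_C1/9

bond 3 |J1  (Se1: effort source, stroke at far end)
bond 4 |J2  (prefer integral on C1)
bond 1 |TF1  (common-e at J2 fixed by 4)
bond 5 |R2  (J2: bond 4 brought effort, rest push out)
bond 0 |J1  (TF1 one-in-one-out from 1)
bond 6 |I1  (I1: I, integral causality)
bond 2 |J1  (common-f at J1 fixed by 6)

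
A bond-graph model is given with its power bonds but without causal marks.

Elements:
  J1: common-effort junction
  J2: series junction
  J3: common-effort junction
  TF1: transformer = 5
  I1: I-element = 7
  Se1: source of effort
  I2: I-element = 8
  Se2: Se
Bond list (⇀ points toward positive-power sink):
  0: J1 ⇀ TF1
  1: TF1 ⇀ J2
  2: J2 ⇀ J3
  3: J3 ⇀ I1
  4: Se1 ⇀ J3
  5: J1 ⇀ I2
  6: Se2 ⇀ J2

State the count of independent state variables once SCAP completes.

β4 →J3  (Se1: effort source, stroke at far end)
β6 →J2  (Se2 (Se) sets effort on bond)
β2 →J2  (common-e at J3 fixed by 4)
β3 →I1  (J3 effort already set via bond 4)
β1 →TF1  (J2: last free bond brings flow in)
β0 →J1  (TF1 one-in-one-out from 1)
β5 →I2  (common-e at J1 fixed by 0)

2  (I1, I2 all integral)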